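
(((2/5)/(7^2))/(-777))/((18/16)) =-16/1713285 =-0.00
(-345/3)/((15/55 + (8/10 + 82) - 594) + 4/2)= 275/1217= 0.23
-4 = -4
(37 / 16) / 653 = 37 / 10448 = 0.00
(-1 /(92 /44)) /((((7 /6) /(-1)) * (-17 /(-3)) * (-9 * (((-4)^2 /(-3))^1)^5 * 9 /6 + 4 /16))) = 648 /521811787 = 0.00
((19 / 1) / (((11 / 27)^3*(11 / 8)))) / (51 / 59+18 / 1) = 58839048 / 5431811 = 10.83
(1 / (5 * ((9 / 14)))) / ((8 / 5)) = 7 / 36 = 0.19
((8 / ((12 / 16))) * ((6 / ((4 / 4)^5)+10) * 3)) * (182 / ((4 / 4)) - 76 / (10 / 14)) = 193536 / 5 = 38707.20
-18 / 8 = -9 / 4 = -2.25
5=5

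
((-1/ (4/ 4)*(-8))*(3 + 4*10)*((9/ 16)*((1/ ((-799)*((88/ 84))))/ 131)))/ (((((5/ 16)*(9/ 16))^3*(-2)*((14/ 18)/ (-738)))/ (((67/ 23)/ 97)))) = -1486306148352/ 321085241125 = -4.63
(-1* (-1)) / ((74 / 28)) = 14 / 37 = 0.38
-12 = -12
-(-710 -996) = 1706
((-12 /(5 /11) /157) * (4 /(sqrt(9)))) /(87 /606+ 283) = -35552 /44898075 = -0.00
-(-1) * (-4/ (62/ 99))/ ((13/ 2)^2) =-792/ 5239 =-0.15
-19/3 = -6.33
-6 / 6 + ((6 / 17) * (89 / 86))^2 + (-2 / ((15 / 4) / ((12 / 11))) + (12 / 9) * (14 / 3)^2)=21892296496 / 793526085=27.59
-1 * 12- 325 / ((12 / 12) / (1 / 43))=-841 / 43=-19.56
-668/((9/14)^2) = -130928/81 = -1616.40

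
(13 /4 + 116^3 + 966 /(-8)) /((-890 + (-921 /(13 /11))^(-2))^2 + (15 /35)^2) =1611300756730747471472853 /817740390860748153221396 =1.97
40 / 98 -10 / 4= -205 / 98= -2.09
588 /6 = 98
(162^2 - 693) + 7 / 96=25551.07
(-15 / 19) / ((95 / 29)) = -0.24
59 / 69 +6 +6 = 887 / 69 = 12.86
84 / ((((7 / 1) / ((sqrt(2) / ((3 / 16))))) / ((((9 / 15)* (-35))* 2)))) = -2688* sqrt(2) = -3801.41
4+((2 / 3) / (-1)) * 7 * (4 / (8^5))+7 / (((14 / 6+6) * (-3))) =1142609 / 307200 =3.72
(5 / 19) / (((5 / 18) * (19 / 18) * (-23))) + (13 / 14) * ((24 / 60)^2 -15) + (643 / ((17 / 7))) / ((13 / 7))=11812261343 / 91748150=128.75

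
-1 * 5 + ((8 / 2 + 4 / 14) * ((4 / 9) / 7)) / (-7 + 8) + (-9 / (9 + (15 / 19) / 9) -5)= -10.72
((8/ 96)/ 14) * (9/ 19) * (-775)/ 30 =-155/ 2128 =-0.07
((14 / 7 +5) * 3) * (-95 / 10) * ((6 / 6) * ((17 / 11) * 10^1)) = -33915 / 11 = -3083.18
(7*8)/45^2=56/2025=0.03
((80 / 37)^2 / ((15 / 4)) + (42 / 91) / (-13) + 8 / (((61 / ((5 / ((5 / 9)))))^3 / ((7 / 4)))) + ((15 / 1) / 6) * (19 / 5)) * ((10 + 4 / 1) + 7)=23723803214923 / 105029102282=225.88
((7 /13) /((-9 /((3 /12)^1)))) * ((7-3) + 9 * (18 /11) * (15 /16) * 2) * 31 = -23219 /1584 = -14.66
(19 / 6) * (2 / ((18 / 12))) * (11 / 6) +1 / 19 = 3998 / 513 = 7.79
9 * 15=135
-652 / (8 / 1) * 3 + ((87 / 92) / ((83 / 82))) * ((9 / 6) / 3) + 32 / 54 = -243.44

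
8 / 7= 1.14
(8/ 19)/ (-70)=-4/ 665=-0.01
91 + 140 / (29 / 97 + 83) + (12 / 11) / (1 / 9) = 455505 / 4444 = 102.50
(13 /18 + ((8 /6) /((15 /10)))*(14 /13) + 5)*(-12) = -1042 /13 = -80.15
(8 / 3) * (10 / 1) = 80 / 3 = 26.67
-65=-65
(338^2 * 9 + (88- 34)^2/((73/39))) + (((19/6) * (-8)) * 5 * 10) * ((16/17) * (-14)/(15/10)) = 11625596096/11169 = 1040880.66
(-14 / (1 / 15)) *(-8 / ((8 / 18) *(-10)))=-378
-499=-499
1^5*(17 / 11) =17 / 11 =1.55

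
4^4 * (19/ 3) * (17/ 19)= 4352/ 3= 1450.67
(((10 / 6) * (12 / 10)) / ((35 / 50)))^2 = 400 / 49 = 8.16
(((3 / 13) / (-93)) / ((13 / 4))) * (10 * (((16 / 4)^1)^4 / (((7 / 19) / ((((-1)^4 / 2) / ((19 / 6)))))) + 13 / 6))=-93980 / 110019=-0.85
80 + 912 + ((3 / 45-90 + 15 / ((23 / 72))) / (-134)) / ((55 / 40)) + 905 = 482400013 / 254265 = 1897.23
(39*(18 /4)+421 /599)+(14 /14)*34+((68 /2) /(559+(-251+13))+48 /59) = 4790137769 /22688922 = 211.12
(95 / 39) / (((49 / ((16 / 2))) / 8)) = 6080 / 1911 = 3.18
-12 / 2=-6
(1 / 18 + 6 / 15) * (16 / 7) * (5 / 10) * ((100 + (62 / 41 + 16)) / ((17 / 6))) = 12848 / 595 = 21.59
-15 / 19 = -0.79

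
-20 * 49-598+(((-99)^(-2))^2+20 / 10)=-151389931175 / 96059601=-1576.00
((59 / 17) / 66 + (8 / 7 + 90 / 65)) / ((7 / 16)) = 2107432 / 357357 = 5.90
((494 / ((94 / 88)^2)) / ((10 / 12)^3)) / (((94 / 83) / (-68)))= -582965779968 / 12977875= -44919.97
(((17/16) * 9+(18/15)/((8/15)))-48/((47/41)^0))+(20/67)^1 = -38473/1072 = -35.89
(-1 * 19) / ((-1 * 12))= 19 / 12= 1.58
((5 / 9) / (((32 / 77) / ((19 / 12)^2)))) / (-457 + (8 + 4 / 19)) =-2640715 / 353631744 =-0.01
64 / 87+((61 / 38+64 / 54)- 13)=-281887 / 29754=-9.47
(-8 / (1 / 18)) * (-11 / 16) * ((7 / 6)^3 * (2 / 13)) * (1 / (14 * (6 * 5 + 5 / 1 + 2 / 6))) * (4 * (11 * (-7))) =-41503 / 2756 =-15.06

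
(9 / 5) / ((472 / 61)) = 549 / 2360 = 0.23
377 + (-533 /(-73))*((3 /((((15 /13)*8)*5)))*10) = 557349 /1460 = 381.75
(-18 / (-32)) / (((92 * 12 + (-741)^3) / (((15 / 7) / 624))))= -0.00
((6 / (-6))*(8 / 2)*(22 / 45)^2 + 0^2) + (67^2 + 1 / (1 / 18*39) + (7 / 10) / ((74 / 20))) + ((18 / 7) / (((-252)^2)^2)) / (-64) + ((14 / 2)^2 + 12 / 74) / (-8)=5410256335258316039 / 1206959665766400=4482.55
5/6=0.83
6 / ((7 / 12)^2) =17.63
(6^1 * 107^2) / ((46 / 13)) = 446511 / 23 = 19413.52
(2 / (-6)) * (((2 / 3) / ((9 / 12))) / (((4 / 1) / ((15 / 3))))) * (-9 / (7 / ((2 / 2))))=10 / 21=0.48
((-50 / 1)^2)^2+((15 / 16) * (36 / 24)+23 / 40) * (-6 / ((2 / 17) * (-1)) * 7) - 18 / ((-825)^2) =15126711681061 / 2420000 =6250707.31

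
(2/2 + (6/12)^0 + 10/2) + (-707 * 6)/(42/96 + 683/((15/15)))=2891/3645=0.79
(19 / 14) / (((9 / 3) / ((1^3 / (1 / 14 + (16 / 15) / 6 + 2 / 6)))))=285 / 367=0.78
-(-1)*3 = 3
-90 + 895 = 805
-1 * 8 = -8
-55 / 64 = -0.86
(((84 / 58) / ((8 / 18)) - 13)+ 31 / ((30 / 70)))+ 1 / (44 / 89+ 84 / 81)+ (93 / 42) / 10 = 28447151 / 448224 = 63.47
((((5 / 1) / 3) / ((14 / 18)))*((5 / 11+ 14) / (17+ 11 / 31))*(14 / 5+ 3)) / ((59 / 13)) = 5574699 / 2444134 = 2.28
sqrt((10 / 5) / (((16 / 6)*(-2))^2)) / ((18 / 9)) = 3*sqrt(2) / 32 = 0.13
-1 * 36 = -36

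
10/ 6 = 5/ 3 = 1.67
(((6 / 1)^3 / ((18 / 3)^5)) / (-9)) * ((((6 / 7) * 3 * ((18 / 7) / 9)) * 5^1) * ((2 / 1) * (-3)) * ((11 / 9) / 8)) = 55 / 5292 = 0.01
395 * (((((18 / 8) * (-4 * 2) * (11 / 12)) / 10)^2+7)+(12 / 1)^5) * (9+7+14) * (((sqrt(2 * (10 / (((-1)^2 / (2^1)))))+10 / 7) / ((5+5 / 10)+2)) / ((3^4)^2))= 1123342633 / 13122+7863398431 * sqrt(10) / 65610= 464608.48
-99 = -99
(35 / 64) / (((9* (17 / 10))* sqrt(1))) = 175 / 4896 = 0.04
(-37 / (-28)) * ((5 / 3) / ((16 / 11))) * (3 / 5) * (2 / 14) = 407 / 3136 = 0.13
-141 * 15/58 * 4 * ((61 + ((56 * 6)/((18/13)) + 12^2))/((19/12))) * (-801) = 18201571560/551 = 33033705.19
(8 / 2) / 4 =1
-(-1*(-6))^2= -36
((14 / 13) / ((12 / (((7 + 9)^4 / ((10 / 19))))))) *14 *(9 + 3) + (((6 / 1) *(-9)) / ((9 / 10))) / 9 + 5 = 366083771 / 195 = 1877352.67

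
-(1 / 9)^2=-1 / 81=-0.01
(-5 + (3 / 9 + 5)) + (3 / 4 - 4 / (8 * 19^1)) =241 / 228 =1.06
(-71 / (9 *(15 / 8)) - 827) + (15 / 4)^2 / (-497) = -892348151 / 1073520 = -831.24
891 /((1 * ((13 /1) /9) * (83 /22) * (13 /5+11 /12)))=10585080 /227669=46.49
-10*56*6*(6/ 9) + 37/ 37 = -2239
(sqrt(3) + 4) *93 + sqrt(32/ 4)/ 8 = sqrt(2)/ 4 + 93 *sqrt(3) + 372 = 533.43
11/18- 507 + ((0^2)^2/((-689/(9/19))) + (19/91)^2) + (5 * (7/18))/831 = -31359641546/61933599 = -506.34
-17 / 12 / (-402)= 17 / 4824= 0.00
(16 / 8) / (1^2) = 2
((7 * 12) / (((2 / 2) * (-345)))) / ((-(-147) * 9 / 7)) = -4 / 3105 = -0.00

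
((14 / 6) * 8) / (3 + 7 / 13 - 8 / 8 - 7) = -364 / 87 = -4.18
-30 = -30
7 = 7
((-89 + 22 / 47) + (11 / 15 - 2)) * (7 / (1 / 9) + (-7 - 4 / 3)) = -10382512 / 2115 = -4908.99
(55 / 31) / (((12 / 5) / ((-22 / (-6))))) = 3025 / 1116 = 2.71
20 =20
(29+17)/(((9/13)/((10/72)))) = 1495/162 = 9.23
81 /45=9 /5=1.80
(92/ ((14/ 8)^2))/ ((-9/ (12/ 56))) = -736/ 1029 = -0.72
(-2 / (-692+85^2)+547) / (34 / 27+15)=33.64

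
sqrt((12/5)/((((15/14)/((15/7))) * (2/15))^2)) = 6 * sqrt(15) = 23.24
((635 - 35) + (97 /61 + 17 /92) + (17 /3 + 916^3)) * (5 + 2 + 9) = 51758975641372 /4209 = 12297214455.07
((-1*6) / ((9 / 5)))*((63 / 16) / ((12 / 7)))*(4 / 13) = -245 / 104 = -2.36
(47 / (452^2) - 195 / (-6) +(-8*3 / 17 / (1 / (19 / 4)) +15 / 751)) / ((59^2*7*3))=0.00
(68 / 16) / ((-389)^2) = 17 / 605284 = 0.00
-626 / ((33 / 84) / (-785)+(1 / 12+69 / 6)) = -10319610 / 190943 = -54.05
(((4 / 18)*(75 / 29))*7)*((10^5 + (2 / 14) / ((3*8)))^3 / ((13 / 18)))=118540821168001260000025 / 21280896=5570292771883348.33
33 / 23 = 1.43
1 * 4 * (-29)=-116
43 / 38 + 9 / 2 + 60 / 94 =5599 / 893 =6.27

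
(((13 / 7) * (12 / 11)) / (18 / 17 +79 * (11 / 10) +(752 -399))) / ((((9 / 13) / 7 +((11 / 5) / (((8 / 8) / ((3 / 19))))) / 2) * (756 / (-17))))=-92797900 / 244837328967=-0.00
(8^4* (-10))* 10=-409600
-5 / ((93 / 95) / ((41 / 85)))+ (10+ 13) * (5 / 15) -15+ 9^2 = 37524 / 527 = 71.20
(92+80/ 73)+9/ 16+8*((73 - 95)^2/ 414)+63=40137487/ 241776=166.01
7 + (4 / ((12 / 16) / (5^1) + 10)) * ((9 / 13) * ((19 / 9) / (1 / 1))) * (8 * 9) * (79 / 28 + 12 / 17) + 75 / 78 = 96875379 / 628082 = 154.24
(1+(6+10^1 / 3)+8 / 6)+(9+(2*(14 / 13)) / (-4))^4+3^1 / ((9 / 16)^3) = 5154.74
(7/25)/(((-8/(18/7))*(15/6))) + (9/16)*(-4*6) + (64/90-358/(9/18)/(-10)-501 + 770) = 327.78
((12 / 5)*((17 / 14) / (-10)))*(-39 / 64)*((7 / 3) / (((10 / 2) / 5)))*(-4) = -663 / 400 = -1.66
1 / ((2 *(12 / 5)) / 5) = 25 / 24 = 1.04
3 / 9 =0.33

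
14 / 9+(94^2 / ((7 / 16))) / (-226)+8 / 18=-69106 / 791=-87.37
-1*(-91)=91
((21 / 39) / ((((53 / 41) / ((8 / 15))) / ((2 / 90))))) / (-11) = -2296 / 5115825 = -0.00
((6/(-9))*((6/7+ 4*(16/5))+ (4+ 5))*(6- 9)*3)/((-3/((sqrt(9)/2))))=-2379/35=-67.97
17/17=1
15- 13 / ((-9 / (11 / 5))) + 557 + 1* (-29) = 24578 / 45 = 546.18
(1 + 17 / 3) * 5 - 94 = -182 / 3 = -60.67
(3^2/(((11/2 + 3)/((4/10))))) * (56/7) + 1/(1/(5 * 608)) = 258688/85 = 3043.39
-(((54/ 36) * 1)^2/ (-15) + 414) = -8277/ 20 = -413.85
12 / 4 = 3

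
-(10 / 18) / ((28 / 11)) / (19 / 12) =-55 / 399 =-0.14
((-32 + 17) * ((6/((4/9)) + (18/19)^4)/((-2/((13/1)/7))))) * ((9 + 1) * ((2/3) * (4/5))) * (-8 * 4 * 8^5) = -1016532503101440/912247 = -1114317178.46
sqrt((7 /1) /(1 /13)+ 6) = sqrt(97) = 9.85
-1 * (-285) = 285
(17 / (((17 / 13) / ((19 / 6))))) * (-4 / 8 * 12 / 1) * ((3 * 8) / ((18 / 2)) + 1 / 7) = -14573 / 21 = -693.95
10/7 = 1.43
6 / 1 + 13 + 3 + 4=26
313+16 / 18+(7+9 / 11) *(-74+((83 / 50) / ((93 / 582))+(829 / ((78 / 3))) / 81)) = -1619066792 / 8976825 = -180.36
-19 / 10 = -1.90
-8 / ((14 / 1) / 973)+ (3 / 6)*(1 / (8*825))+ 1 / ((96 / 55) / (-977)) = -29455523 / 26400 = -1115.74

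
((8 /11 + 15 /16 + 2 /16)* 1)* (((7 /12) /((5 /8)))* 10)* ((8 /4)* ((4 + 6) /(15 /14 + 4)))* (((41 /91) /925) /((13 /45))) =542430 /4883593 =0.11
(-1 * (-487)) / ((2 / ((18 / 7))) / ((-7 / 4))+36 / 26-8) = -56979 / 826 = -68.98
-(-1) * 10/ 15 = 2/ 3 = 0.67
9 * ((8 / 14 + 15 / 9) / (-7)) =-141 / 49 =-2.88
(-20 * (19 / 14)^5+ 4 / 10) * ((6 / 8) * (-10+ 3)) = 481.31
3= 3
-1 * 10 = -10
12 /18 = 2 /3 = 0.67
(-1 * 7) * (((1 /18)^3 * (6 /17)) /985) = -7 /16276140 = -0.00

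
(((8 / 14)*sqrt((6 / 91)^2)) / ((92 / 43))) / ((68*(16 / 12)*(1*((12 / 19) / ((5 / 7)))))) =12255 / 55791008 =0.00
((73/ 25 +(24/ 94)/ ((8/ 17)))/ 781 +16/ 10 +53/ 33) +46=270955441/ 5506050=49.21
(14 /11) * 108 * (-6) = -9072 /11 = -824.73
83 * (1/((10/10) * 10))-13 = -47/10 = -4.70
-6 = -6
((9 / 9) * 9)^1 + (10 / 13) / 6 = 356 / 39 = 9.13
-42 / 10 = -21 / 5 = -4.20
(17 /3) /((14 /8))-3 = 5 /21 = 0.24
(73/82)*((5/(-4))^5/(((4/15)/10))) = -17109375/167936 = -101.88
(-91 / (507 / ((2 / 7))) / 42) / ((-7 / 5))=5 / 5733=0.00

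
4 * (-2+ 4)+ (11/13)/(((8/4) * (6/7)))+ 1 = 1481/156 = 9.49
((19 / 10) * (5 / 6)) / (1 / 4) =19 / 3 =6.33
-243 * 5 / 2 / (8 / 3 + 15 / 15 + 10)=-3645 / 82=-44.45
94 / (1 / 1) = 94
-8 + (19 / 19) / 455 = -3639 / 455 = -8.00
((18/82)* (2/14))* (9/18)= 0.02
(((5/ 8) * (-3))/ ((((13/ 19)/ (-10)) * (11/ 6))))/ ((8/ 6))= 12825/ 1144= 11.21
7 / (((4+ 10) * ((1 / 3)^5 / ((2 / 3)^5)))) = 16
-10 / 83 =-0.12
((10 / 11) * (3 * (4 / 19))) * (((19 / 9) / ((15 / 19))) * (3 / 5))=152 / 165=0.92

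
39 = 39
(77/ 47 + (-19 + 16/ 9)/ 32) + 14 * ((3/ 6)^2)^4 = 62525/ 54144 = 1.15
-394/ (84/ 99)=-464.36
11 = 11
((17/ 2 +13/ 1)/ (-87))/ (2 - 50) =43/ 8352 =0.01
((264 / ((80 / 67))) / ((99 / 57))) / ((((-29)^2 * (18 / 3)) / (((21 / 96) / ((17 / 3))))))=0.00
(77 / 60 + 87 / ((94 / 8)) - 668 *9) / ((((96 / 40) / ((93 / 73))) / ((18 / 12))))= -524809571 / 109792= -4780.03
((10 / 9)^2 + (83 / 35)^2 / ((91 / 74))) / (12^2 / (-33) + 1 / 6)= -1.38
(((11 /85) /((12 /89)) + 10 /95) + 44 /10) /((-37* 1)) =-105913 /717060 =-0.15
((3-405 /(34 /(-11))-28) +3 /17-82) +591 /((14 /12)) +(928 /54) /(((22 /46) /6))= 17586047 /23562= 746.37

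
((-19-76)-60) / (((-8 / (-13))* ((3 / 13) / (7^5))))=-440259365 / 24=-18344140.21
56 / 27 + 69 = 1919 / 27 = 71.07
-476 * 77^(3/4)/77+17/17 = 1 - 68 * 77^(3/4)/11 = -159.69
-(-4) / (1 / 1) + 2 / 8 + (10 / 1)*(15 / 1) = 617 / 4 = 154.25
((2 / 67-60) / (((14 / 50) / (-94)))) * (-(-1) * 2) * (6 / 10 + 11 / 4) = 134890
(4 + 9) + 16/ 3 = 55/ 3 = 18.33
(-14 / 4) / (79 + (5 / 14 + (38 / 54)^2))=-35721 / 814973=-0.04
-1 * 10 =-10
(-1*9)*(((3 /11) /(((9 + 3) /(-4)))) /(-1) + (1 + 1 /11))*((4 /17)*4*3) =-5616 /187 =-30.03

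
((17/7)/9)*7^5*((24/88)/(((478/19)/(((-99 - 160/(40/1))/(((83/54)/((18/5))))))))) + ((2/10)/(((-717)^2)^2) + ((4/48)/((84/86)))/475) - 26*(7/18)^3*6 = -11869.82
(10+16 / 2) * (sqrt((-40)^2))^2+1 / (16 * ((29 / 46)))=6681623 / 232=28800.10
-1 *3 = -3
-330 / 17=-19.41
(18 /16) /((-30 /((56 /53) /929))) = -0.00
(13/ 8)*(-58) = -377/ 4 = -94.25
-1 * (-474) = 474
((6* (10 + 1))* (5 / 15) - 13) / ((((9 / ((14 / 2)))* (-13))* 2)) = -7 / 26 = -0.27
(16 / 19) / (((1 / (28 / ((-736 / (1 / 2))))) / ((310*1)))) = -2170 / 437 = -4.97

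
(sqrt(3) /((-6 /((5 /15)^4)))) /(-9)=sqrt(3) /4374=0.00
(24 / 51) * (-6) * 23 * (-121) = 133584 / 17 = 7857.88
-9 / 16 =-0.56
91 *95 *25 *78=16857750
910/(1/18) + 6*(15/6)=16395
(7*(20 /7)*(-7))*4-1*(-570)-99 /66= 17 /2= 8.50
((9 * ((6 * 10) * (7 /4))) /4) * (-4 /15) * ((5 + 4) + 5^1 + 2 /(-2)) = -819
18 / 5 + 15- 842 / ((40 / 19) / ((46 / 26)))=-179141 / 260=-689.00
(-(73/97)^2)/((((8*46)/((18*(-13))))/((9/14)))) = 5611437/24237584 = 0.23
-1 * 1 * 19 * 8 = -152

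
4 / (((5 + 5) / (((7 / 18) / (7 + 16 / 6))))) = 7 / 435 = 0.02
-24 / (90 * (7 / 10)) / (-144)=1 / 378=0.00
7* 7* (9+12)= 1029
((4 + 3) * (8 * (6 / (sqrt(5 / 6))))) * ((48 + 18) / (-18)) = -1232 * sqrt(30) / 5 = -1349.59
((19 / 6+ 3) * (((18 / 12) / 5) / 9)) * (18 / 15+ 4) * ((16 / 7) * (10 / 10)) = 3848 / 1575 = 2.44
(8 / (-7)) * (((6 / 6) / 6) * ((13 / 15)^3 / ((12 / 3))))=-2197 / 70875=-0.03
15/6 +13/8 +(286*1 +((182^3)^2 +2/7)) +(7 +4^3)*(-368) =2035243397868039/56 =36343632104786.41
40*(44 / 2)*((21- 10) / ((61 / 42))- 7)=30800 / 61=504.92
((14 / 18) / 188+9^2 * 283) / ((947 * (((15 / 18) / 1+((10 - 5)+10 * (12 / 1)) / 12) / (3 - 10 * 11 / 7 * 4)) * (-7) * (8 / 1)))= 16251217937 / 7066248840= 2.30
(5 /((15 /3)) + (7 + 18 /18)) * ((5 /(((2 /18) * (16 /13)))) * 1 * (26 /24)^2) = 98865 /256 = 386.19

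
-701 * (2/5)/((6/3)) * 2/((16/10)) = -701/4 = -175.25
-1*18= -18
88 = 88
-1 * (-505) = 505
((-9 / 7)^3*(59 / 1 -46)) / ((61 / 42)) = -56862 / 2989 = -19.02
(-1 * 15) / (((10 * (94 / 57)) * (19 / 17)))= -153 / 188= -0.81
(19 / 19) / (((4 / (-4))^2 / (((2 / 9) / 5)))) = 0.04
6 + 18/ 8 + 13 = 85/ 4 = 21.25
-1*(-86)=86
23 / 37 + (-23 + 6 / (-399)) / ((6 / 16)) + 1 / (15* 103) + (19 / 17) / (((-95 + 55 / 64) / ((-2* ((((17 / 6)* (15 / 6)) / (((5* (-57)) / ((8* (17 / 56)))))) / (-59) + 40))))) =-59.80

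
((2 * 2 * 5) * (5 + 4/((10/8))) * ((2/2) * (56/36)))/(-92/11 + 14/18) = -25256/751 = -33.63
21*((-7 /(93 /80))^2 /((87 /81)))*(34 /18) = 37318400 /27869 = 1339.06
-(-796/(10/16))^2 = -40551424/25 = -1622056.96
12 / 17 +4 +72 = 1304 / 17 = 76.71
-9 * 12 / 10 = -54 / 5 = -10.80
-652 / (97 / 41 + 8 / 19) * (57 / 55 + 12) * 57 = -20757692052 / 119405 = -173842.74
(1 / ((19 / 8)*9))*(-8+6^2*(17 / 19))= 3680 / 3249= 1.13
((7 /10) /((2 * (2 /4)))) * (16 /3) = 56 /15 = 3.73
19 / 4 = 4.75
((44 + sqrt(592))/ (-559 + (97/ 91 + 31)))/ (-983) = 0.00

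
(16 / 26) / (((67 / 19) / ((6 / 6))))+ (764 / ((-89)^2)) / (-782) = 470428150 / 2697583681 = 0.17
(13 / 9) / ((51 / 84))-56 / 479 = 165788 / 73287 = 2.26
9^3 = 729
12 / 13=0.92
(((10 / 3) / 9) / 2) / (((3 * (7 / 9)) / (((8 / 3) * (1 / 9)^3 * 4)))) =160 / 137781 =0.00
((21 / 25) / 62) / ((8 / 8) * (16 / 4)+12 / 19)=399 / 136400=0.00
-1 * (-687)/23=687/23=29.87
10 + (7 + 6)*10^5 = 1300010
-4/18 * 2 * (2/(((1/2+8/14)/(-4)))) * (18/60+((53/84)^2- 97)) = -13590124/42525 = -319.58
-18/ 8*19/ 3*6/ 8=-10.69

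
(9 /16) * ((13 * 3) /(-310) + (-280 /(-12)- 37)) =-38481 /4960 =-7.76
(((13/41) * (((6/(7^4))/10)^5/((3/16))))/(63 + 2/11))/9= 20592/7105251962970168651546875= 0.00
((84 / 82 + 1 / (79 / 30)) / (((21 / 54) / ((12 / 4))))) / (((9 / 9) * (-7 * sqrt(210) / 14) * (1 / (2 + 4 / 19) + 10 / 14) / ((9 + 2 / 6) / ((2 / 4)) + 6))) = -12115872 * sqrt(210) / 5554885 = -31.61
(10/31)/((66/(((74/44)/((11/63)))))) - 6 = -491247/82522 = -5.95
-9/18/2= -1/4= -0.25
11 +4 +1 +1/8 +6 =177/8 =22.12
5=5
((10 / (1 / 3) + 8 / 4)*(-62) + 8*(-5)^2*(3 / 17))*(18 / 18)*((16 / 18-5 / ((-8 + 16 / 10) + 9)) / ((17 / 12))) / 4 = 4008488 / 11271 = 355.65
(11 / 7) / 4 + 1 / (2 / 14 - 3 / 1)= 3 / 70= 0.04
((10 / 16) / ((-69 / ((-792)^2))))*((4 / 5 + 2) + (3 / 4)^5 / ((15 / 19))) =-51863625 / 2944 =-17616.72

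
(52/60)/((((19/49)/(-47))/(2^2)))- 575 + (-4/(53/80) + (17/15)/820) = -4133790047/4128700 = -1001.23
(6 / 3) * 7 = 14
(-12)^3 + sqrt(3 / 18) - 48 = -1776 + sqrt(6) / 6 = -1775.59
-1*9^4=-6561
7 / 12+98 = 1183 / 12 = 98.58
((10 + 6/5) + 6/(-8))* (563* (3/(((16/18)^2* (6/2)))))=9531027/1280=7446.11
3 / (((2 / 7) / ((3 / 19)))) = 63 / 38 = 1.66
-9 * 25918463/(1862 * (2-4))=233266167/3724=62638.61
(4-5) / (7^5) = -1 / 16807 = -0.00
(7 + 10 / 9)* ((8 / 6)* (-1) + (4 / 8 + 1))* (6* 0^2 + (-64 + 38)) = -949 / 27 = -35.15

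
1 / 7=0.14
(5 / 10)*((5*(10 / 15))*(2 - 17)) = -25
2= 2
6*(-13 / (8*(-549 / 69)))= 1.23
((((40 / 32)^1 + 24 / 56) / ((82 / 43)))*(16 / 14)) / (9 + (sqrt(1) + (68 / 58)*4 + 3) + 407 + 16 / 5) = 0.00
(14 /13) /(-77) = -2 /143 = -0.01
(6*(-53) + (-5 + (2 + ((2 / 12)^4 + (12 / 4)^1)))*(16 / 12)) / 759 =-309095 / 737748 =-0.42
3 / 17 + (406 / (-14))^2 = 14300 / 17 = 841.18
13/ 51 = 0.25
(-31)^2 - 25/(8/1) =957.88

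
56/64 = 7/8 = 0.88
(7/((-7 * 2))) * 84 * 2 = -84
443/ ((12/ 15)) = 2215/ 4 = 553.75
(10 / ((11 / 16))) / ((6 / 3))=80 / 11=7.27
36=36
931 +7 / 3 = 2800 / 3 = 933.33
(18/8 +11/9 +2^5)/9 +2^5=11645/324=35.94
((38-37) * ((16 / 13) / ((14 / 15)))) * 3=3.96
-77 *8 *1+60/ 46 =-14138/ 23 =-614.70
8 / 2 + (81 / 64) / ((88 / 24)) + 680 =481779 / 704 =684.35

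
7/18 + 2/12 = 5/9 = 0.56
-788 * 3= -2364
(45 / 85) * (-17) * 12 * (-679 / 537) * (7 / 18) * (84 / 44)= 199626 / 1969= 101.38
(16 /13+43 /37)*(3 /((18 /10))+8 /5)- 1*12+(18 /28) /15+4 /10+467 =46793869 /101010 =463.26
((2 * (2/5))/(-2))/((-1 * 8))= 1/20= 0.05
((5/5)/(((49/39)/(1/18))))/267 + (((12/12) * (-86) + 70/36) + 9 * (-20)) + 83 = -7106243/39249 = -181.06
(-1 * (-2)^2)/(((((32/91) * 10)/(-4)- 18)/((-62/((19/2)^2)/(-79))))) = 0.00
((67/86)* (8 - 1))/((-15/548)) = -128506/645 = -199.23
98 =98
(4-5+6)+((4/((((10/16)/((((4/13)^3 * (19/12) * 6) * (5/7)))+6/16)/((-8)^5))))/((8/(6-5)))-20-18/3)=-80053039/17203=-4653.43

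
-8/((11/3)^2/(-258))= 153.52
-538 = -538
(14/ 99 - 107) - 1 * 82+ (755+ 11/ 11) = 567.14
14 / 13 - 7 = -77 / 13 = -5.92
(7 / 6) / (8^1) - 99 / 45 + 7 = 1187 / 240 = 4.95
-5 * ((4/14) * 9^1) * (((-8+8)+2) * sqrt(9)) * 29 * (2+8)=-156600/7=-22371.43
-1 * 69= -69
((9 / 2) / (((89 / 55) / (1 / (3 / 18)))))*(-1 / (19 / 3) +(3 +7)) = 277695 / 1691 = 164.22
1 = 1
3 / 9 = 0.33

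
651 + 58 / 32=10445 / 16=652.81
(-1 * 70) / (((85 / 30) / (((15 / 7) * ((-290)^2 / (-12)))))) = 6307500 / 17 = 371029.41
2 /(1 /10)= 20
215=215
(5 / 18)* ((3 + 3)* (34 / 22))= 85 / 33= 2.58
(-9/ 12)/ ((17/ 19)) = -0.84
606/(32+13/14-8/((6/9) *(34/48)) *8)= -144228/24419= -5.91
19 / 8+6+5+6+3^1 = 179 / 8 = 22.38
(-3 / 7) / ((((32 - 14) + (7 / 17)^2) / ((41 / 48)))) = -0.02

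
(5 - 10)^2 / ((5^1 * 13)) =5 / 13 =0.38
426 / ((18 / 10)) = 710 / 3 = 236.67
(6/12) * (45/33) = 15/22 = 0.68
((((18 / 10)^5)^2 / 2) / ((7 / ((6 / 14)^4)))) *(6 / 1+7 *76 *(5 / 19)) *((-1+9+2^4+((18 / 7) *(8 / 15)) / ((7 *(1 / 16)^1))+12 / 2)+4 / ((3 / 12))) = 248191733491554294 / 40212060546875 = 6172.07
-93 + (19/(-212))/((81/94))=-799391/8586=-93.10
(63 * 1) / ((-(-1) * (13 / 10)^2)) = 6300 / 169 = 37.28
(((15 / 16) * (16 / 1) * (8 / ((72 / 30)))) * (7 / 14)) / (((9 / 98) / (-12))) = -3266.67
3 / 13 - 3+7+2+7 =13.23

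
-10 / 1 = -10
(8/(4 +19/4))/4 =8/35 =0.23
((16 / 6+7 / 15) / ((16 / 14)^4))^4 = 162166099874801177281 / 14249670695976960000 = 11.38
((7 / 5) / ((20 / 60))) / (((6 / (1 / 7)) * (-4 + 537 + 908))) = 1 / 14410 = 0.00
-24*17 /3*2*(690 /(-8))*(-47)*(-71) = 78286020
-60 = -60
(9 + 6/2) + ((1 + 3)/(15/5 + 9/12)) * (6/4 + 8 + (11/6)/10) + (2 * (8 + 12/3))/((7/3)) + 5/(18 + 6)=32.82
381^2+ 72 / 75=3629049 / 25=145161.96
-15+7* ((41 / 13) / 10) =-1663 / 130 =-12.79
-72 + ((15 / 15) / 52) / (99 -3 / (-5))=-1864507 / 25896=-72.00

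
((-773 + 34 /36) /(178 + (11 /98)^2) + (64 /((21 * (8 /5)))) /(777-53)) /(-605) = 84499921208 /11794441784895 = 0.01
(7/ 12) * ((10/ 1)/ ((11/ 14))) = 245/ 33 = 7.42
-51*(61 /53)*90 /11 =-279990 /583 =-480.26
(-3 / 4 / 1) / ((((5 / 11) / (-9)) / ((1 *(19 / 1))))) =5643 / 20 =282.15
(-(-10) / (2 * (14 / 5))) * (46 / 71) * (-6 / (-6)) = 575 / 497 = 1.16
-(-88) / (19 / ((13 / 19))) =1144 / 361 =3.17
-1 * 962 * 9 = -8658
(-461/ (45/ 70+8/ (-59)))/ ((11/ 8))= -3046288/ 4609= -660.94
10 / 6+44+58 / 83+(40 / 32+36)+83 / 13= 1165321 / 12948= 90.00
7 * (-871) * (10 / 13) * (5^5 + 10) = -14703150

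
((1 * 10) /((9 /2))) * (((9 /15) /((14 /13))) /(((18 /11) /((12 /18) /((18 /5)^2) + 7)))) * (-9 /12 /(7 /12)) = -490061 /71442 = -6.86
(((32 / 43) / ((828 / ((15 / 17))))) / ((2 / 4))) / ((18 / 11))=440 / 453951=0.00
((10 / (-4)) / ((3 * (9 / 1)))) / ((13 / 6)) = -0.04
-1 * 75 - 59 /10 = -809 /10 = -80.90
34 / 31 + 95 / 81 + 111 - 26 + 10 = 244244 / 2511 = 97.27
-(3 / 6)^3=-0.12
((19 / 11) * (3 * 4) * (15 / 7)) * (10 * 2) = 68400 / 77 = 888.31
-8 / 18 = -4 / 9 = -0.44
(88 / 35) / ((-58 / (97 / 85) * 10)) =-0.00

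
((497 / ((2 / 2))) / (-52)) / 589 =-0.02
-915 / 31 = -29.52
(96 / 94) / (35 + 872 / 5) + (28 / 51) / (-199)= 352636 / 166474047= 0.00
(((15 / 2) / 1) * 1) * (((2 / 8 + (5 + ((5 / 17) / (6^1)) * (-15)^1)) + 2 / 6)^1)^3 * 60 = 24184041725 / 471648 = 51275.62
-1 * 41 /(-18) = 41 /18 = 2.28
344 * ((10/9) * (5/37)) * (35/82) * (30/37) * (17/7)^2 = 124270000/1178709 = 105.43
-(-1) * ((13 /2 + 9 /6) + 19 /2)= 35 /2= 17.50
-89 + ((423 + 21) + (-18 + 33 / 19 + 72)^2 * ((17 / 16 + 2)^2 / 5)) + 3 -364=2689903401 / 462080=5821.29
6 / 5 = 1.20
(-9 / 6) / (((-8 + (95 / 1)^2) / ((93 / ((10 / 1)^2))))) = -279 / 1803400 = -0.00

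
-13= -13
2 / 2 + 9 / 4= 13 / 4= 3.25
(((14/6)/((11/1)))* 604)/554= 2114/9141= 0.23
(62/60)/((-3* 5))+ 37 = 16619/450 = 36.93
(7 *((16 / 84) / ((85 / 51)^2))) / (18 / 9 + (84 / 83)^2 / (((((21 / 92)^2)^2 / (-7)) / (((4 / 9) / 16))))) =-23436378 / 3484313225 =-0.01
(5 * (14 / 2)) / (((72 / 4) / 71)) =2485 / 18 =138.06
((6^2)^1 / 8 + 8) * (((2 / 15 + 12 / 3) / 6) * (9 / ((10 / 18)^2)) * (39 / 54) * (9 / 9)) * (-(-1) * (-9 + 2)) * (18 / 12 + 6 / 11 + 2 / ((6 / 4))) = -1887249 / 440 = -4289.20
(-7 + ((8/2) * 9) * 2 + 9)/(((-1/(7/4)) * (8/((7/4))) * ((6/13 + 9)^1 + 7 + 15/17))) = -1.63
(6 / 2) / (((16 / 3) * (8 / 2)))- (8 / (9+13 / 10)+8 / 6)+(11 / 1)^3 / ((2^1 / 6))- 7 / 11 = 868054399 / 217536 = 3990.39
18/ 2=9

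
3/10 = 0.30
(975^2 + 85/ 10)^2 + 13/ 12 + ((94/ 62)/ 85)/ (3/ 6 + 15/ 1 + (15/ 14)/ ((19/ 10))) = 30525374186362926856/ 33778065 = 903704051323.33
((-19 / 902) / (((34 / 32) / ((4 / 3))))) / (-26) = 0.00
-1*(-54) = 54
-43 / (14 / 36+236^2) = -774 / 1002535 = -0.00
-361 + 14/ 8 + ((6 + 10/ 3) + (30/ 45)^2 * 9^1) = -4151/ 12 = -345.92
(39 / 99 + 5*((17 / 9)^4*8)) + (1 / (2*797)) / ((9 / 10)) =29311843882 / 57520287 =509.59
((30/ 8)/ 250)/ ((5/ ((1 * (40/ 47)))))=3/ 1175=0.00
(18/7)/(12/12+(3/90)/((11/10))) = 297/119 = 2.50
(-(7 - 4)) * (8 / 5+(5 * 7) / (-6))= 127 / 10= 12.70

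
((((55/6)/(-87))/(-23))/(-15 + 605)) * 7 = 0.00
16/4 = 4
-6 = -6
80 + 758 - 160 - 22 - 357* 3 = -415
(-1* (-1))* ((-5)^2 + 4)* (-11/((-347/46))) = 14674/347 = 42.29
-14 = -14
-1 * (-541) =541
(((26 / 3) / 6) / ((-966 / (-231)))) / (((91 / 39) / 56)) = 572 / 69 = 8.29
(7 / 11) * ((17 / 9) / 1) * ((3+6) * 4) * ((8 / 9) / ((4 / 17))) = 16184 / 99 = 163.47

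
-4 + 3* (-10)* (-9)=266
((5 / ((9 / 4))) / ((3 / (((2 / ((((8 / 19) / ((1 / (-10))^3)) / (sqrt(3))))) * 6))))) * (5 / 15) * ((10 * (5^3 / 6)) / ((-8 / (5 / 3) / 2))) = 2375 * sqrt(3) / 3888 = 1.06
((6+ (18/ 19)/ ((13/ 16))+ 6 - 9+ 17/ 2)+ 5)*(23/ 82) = 200721/ 40508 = 4.96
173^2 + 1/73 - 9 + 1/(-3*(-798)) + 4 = 5229580555/174762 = 29924.01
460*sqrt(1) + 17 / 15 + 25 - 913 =-6403 / 15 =-426.87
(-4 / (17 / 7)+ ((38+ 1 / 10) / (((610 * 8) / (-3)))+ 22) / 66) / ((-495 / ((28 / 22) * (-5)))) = -503654417 / 29813335200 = -0.02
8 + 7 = 15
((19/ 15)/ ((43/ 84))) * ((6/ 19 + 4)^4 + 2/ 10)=6333353628/ 7373425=858.94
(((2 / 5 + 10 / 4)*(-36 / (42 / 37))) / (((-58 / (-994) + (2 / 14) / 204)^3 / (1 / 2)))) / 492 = -19969691852889576 / 43992803159615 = -453.93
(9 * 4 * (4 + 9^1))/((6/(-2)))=-156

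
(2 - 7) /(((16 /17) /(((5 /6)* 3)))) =-425 /32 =-13.28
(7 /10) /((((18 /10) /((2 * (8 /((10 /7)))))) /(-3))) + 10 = -46 /15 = -3.07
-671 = -671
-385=-385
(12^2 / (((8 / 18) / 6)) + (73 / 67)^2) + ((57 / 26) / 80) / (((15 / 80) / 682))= 596660656 / 291785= 2044.86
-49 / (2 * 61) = -49 / 122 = -0.40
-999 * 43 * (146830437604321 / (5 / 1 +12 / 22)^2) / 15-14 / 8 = -13673650597302283.95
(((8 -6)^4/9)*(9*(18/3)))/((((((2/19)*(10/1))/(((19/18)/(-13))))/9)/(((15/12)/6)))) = -361/26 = -13.88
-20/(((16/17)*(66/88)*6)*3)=-85/54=-1.57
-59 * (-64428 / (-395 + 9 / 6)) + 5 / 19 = -144443641 / 14953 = -9659.84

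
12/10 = 6/5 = 1.20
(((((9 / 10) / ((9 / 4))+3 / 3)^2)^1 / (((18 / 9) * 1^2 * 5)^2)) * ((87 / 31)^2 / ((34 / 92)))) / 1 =8530263 / 20421250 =0.42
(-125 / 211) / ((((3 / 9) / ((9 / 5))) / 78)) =-52650 / 211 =-249.53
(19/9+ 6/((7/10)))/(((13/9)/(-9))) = -6057/91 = -66.56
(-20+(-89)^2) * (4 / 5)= 31604 / 5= 6320.80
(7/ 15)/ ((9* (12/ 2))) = 7/ 810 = 0.01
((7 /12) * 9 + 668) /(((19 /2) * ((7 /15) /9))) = 363555 /266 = 1366.75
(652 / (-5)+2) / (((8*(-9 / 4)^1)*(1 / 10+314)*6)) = 0.00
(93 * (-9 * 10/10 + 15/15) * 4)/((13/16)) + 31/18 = -856685/234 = -3661.05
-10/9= -1.11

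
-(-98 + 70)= 28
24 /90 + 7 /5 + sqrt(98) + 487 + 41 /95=7 *sqrt(2) + 139393 /285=499.00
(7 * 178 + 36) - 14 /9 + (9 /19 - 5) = 218182 /171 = 1275.92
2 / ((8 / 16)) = 4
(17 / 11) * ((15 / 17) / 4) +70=3095 / 44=70.34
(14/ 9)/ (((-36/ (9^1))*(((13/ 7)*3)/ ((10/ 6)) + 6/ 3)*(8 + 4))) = -245/ 40392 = -0.01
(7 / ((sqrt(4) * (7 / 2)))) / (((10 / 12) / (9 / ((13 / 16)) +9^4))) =512622 / 65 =7886.49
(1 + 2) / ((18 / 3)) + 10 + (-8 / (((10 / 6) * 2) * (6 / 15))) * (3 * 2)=-51 / 2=-25.50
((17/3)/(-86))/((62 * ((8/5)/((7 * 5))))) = -2975/127968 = -0.02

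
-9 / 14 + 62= 859 / 14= 61.36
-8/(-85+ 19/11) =22/229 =0.10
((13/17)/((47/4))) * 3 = 156/799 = 0.20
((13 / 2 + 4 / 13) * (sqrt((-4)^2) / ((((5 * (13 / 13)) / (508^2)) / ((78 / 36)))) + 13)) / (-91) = -30452437 / 910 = -33464.22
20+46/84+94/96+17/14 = 2547/112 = 22.74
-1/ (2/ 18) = -9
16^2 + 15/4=1039/4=259.75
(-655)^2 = 429025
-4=-4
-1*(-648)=648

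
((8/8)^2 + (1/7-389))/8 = -2715/56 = -48.48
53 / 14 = 3.79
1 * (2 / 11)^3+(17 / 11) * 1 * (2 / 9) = 0.35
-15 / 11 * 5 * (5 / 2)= -375 / 22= -17.05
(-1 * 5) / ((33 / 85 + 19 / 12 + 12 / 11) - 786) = 0.01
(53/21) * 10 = 530/21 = 25.24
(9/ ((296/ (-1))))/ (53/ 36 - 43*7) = 81/ 797942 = 0.00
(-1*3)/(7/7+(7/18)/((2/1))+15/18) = -1.48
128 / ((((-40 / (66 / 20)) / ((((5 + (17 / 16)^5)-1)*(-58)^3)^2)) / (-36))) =5568191494754552602777377 / 13421772800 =414862595107745.57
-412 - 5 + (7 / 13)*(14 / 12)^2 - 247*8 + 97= -1074185 / 468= -2295.27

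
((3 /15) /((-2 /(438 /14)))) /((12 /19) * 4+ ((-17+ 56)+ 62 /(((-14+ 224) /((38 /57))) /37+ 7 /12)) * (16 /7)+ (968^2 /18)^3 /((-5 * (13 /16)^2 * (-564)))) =-291947603450139 /7071273275534182617001408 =-0.00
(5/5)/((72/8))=1/9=0.11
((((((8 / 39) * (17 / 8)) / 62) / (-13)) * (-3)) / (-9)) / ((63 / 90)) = -85 / 330057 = -0.00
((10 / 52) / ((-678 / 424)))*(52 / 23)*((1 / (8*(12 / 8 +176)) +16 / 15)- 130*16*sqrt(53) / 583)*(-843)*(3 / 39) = 135436942 / 7196631- 1798400*sqrt(53) / 28589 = -439.14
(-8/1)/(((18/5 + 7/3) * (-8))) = 0.17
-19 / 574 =-0.03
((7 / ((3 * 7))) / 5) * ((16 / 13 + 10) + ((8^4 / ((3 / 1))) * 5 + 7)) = 266951 / 585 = 456.33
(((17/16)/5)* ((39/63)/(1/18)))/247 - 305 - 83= -2064109/5320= -387.99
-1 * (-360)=360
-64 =-64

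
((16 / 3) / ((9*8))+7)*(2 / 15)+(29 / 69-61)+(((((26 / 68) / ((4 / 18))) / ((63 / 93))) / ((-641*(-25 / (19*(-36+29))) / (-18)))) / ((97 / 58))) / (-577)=-1694034983138963 / 28405822038975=-59.64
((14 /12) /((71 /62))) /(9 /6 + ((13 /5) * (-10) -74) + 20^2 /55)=-4774 /427491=-0.01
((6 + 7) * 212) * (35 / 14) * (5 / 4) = 8612.50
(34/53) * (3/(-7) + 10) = 2278/371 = 6.14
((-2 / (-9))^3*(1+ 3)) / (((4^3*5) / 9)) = 1 / 810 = 0.00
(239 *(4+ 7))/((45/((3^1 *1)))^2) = 2629/225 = 11.68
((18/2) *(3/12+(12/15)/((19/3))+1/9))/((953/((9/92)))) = 15003/33316880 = 0.00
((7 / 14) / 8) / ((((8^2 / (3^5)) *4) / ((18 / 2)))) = 2187 / 4096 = 0.53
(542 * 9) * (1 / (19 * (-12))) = -813 / 38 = -21.39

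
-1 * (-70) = 70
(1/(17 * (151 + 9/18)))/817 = 2/4208367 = 0.00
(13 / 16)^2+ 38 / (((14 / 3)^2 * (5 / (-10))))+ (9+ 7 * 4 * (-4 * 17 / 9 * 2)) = -47070943 / 112896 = -416.94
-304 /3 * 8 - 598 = -4226 /3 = -1408.67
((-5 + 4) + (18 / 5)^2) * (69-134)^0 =299 / 25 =11.96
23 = 23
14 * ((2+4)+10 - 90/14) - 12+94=216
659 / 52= 12.67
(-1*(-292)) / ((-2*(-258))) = 73 / 129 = 0.57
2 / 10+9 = 46 / 5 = 9.20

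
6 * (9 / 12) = 9 / 2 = 4.50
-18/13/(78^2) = -1/4394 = -0.00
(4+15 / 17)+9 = 236 / 17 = 13.88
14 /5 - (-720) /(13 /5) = 18182 /65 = 279.72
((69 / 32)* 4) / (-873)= -23 / 2328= -0.01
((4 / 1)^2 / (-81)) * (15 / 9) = -80 / 243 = -0.33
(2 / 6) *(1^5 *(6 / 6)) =0.33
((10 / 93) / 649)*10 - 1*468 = -28246976 / 60357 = -468.00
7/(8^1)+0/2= 0.88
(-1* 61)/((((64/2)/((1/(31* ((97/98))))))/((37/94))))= -110593/4522528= -0.02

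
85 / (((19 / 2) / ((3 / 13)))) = 510 / 247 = 2.06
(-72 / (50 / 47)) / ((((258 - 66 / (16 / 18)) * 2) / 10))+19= 21019 / 1225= 17.16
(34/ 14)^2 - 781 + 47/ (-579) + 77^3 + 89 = 12932830039/ 28371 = 455846.82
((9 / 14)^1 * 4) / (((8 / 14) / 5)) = 45 / 2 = 22.50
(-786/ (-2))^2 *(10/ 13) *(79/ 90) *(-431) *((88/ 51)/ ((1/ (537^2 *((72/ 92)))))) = -88967102519349648/ 5083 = -17502872815138.63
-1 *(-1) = 1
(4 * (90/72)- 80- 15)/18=-5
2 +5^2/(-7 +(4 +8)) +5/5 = 8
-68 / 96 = -0.71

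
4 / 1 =4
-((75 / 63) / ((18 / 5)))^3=-0.04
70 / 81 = 0.86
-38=-38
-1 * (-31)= 31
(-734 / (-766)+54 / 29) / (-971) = -31325 / 10784897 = -0.00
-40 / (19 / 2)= -80 / 19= -4.21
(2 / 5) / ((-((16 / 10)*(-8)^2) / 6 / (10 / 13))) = -0.02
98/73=1.34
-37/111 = -1/3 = -0.33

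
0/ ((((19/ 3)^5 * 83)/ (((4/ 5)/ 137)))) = 0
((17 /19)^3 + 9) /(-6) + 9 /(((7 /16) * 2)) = 1248290 /144039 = 8.67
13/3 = 4.33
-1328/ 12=-332/ 3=-110.67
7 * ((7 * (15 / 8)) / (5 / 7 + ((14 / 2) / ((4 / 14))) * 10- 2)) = 5145 / 13648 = 0.38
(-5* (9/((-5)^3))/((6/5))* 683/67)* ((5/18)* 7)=4781/804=5.95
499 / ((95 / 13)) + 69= 13042 / 95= 137.28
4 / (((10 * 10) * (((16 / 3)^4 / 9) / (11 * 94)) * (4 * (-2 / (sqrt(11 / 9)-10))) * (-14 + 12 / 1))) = -376893 / 1310720 + 125631 * sqrt(11) / 13107200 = -0.26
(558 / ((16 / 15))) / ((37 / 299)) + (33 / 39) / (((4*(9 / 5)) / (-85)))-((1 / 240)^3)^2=4217.43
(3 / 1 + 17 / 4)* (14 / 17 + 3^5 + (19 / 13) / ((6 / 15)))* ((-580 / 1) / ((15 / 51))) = -91992785 / 26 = -3538184.04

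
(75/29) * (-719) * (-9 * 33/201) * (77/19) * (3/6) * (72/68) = 5894.99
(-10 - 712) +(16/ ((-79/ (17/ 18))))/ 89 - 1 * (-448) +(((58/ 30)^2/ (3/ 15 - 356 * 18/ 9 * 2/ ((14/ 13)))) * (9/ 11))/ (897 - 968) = -3133013167556357/ 11434266297135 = -274.00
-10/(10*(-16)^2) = -1/256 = -0.00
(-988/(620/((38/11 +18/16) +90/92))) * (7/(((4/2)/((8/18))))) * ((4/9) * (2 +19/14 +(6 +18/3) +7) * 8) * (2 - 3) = 3478685756/3176415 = 1095.16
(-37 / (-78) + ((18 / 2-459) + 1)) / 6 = -34985 / 468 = -74.75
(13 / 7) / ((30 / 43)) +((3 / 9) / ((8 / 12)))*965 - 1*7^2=45797 / 105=436.16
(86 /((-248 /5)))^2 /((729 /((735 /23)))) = 11325125 /85936464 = 0.13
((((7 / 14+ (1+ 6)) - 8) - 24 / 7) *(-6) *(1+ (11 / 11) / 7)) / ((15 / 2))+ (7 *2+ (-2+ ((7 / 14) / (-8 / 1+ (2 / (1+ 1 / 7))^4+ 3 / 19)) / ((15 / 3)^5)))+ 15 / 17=320562728981 / 19458359375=16.47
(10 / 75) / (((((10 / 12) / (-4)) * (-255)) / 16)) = 256 / 6375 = 0.04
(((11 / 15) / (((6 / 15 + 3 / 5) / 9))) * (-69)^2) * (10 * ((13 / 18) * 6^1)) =1361646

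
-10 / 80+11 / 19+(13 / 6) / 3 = 1609 / 1368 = 1.18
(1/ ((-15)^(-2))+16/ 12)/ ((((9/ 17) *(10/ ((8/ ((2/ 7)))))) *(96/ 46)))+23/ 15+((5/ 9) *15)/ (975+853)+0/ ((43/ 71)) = 851576437/ 1480680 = 575.13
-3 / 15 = -1 / 5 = -0.20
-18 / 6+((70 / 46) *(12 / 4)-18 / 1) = -378 / 23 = -16.43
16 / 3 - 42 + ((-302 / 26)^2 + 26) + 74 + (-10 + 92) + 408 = 688.25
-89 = -89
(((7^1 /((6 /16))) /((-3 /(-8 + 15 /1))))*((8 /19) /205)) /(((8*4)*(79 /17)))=-0.00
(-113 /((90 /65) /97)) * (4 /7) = -284986 /63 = -4523.59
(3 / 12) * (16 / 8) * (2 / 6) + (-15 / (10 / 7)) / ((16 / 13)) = -803 / 96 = -8.36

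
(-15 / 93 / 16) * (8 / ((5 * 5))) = -1 / 310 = -0.00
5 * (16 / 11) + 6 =146 / 11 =13.27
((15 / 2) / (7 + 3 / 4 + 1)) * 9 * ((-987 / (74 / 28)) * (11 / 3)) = -390852 / 37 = -10563.57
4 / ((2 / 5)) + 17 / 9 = 107 / 9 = 11.89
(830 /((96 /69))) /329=9545 /5264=1.81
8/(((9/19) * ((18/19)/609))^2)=10740796178/729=14733602.44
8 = 8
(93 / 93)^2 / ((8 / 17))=17 / 8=2.12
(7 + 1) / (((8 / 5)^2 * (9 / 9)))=25 / 8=3.12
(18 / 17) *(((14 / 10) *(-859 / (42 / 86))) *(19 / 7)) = -4210818 / 595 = -7077.01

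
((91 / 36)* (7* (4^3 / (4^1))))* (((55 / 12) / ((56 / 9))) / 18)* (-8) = -5005 / 54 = -92.69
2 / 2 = 1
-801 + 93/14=-794.36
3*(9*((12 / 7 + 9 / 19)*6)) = 47142 / 133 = 354.45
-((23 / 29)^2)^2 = -279841 / 707281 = -0.40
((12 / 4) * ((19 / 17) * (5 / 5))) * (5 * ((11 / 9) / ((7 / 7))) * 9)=3135 / 17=184.41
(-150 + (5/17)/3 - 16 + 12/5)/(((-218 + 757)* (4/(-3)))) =41693/183260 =0.23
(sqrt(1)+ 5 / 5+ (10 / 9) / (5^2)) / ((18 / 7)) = 322 / 405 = 0.80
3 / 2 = 1.50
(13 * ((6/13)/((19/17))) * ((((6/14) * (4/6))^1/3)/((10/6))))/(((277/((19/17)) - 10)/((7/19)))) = 204/429305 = 0.00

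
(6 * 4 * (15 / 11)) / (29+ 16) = 8 / 11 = 0.73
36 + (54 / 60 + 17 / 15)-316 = -8339 / 30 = -277.97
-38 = -38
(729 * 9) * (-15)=-98415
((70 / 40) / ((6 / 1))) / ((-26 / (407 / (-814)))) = 7 / 1248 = 0.01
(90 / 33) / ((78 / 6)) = 30 / 143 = 0.21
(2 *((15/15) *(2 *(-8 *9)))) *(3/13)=-864/13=-66.46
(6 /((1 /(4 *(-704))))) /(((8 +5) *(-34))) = 38.23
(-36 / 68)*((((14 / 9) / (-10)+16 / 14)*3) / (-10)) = 933 / 5950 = 0.16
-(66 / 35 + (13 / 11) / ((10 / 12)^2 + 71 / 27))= -309774 / 138215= -2.24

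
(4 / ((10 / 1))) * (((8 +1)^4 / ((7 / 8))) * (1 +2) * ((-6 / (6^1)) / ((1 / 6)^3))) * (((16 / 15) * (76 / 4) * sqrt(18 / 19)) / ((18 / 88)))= -5321023488 * sqrt(38) / 175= -187434238.28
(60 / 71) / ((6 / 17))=170 / 71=2.39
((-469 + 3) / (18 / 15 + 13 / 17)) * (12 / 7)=-475320 / 1169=-406.60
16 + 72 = 88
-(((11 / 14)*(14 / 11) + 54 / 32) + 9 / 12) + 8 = 73 / 16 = 4.56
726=726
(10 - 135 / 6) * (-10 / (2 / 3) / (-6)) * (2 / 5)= -25 / 2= -12.50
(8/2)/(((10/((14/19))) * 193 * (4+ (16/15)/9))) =189/509713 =0.00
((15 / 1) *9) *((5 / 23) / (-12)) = -2.45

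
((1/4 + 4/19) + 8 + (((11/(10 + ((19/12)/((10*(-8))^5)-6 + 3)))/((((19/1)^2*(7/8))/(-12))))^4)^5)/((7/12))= 71329287335225460528249117651941302401786795073794400011527941380934714552233630745603624520257740486534627459205711921079261768715955217485433741387613624726038086664515043177963762656815466274571870228119092803043571785220136699570931481228962091390804392944854890418656007159049459171497831006691/4917986114870392042642370283609671501811701618757511195726847845023703464261299886556044955596688462498158599350716635255672689900777497059005557389648044058706398859957254035846795643441743287247295894421897015450904638379615438591463912391628801531869872608432193066708786393029330259102753511607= 14.50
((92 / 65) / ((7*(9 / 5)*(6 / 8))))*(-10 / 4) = -920 / 2457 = -0.37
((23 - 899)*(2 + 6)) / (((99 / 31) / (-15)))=362080 / 11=32916.36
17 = 17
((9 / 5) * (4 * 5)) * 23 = 828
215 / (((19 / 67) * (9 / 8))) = 115240 / 171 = 673.92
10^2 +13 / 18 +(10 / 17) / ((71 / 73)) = 2201431 / 21726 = 101.33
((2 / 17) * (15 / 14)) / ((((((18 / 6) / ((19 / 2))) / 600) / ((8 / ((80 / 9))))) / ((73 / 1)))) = 1872450 / 119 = 15734.87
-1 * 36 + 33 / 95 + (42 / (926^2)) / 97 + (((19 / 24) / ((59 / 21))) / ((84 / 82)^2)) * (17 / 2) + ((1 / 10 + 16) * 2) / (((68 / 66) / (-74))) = -18742307020948893667 / 7988749034132160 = -2346.09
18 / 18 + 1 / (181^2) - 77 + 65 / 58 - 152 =-431101941 / 1900138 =-226.88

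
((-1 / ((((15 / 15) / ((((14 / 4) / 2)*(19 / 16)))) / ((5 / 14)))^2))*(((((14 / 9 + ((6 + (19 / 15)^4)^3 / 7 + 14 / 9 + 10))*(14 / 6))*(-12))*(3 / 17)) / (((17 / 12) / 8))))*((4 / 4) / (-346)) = -33823700405890764121 / 7380682132500000000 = -4.58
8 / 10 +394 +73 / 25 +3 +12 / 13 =130534 / 325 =401.64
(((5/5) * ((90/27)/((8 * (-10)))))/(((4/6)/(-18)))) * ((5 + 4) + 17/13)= 603/52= 11.60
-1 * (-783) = 783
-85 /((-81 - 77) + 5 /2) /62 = 85 /9641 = 0.01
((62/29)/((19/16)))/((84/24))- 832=-3207040/3857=-831.49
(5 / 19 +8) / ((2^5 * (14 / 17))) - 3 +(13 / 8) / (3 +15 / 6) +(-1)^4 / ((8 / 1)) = -212169 / 93632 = -2.27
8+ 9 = 17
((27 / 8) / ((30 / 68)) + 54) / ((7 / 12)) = 3699 / 35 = 105.69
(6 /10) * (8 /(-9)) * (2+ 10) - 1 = -37 /5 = -7.40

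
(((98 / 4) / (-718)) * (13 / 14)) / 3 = -91 / 8616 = -0.01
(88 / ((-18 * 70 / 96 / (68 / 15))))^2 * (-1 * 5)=-2291728384 / 496125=-4619.26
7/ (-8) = -7/ 8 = -0.88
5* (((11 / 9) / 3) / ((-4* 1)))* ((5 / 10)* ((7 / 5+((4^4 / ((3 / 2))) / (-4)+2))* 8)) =6479 / 81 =79.99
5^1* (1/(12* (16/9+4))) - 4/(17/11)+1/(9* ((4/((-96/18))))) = -254363/95472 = -2.66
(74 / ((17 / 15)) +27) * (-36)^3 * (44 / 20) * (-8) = 6441887232 / 85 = 75786908.61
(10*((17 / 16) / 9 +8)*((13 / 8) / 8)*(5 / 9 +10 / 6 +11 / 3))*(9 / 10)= 805441 / 9216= 87.40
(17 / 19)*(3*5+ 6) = 357 / 19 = 18.79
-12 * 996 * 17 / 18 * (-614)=6930832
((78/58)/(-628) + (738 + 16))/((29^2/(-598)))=-536.14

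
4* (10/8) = 5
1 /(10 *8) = 0.01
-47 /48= -0.98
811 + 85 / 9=7384 / 9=820.44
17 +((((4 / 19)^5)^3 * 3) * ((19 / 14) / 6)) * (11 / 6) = 285245386825966026205 / 16779140401440566541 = 17.00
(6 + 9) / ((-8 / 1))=-15 / 8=-1.88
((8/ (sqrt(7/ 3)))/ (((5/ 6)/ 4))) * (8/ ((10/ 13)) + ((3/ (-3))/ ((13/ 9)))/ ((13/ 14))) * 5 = 1566336 * sqrt(21)/ 5915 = 1213.50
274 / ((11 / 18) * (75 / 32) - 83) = -52608 / 15661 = -3.36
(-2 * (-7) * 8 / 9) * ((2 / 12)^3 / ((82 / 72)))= 56 / 1107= 0.05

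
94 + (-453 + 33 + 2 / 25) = -8148 / 25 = -325.92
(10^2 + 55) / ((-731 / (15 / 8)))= -2325 / 5848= -0.40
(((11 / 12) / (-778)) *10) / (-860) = 11 / 802896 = 0.00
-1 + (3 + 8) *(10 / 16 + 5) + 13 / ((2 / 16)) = 164.88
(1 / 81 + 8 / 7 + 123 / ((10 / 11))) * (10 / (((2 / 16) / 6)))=12379216 / 189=65498.50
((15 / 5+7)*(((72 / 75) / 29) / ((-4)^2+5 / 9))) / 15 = 144 / 108025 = 0.00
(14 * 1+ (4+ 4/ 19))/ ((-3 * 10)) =-173/ 285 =-0.61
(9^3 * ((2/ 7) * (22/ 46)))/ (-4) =-8019/ 322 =-24.90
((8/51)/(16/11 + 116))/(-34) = -11/280041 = -0.00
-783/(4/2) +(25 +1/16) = -5863/16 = -366.44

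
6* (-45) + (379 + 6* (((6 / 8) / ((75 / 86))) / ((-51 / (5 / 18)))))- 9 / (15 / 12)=155711 / 1530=101.77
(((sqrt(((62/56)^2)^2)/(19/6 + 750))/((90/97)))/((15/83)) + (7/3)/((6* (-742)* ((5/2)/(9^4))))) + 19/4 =3.38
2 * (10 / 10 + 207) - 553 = -137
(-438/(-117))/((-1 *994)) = -73/19383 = -0.00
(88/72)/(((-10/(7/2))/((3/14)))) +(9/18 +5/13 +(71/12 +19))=13369/520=25.71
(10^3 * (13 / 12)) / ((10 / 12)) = 1300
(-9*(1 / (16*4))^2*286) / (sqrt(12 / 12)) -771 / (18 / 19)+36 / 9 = -4979477 / 6144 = -810.46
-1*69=-69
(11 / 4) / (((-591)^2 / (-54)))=-33 / 77618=-0.00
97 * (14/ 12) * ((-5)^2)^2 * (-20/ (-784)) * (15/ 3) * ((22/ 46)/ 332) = 16671875/ 1282848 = 13.00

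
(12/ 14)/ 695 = 6/ 4865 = 0.00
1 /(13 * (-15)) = -1 /195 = -0.01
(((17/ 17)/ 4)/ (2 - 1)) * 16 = 4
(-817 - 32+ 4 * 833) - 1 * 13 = 2470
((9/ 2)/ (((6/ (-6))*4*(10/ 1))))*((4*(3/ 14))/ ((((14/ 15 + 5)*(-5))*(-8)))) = -0.00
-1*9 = -9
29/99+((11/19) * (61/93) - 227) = -13197373/58311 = -226.33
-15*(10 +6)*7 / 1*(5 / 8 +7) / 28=-915 / 2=-457.50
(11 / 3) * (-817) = -8987 / 3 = -2995.67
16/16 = 1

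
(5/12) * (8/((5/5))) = 10/3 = 3.33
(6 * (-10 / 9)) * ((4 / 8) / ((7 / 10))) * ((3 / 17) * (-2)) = 200 / 119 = 1.68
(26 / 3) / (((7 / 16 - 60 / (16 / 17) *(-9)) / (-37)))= -15392 / 27561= -0.56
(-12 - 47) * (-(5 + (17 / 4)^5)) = 84073643 / 1024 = 82103.17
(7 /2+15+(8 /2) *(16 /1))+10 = 185 /2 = 92.50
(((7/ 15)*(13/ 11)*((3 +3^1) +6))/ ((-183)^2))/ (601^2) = 364/ 665294315895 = 0.00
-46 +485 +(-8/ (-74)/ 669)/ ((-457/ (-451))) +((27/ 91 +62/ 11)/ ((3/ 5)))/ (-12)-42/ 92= 1367990860181107/ 3125267541396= 437.72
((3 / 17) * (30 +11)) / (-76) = -123 / 1292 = -0.10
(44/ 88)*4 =2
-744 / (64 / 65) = -755.62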